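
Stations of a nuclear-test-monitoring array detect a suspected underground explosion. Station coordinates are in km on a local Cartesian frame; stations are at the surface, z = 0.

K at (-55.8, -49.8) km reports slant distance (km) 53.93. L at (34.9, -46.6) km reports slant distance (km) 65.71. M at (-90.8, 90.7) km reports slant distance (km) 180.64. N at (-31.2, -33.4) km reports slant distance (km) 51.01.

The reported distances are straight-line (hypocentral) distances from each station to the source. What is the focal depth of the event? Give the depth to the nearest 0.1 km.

Each station gives a sphere (x−x_i)² + (y−y_i)² + z² = d_i² (stations at z=0).
Subtracting the K sphere from L and M: z² cancels, leaving linear equations in x and y:
181.4 x + 6.4 y = -3613.47
-70.0 x + 281.0 y = -18844.91
Solving: x ≈ -17.401, y ≈ -71.398 km (keep extra digits for the depth step; rounded: -17.4, -71.4).
Then from the K sphere: z² = 53.93² − (x + 55.8)² − (y + 49.8)² with x = -17.401, y = -71.398, so z ≈ 31.104 ≈ 31.1 km.
Check against N (with the unrounded solution): distance 51.01 ≈ 51.01 km. ✓

z ≈ 31.1 km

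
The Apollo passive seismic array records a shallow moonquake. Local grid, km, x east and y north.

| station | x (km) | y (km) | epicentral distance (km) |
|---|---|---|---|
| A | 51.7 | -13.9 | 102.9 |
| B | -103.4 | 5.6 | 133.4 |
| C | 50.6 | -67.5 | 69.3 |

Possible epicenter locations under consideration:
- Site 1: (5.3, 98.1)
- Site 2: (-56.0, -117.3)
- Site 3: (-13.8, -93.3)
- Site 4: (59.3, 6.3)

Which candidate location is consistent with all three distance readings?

For each candidate, compare |candidate − station| to the reported distance:
Site 1: residuals A 18.3, B 9.3, C 102.4 → max 102.4 km
Site 2: residuals A 46.4, B 1.7, C 48.4 → max 48.4 km
Site 3: residuals A 0.0, B 0.1, C 0.1 → max 0.1 km
Site 4: residuals A 81.3, B 29.3, C 5.0 → max 81.3 km
Only Site 3 has all residuals ≈ 0.

Site 3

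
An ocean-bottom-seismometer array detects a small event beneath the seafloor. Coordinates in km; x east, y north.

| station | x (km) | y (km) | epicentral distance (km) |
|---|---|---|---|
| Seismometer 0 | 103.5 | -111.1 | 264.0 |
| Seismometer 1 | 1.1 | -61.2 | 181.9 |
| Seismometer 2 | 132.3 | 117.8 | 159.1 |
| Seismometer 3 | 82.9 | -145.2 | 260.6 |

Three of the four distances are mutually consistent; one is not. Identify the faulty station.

Seismometer 3

Solve using three stations at a time. Using Seismometer 0, Seismometer 1, Seismometer 2 (subtract circle equations pairwise → linear system) gives (x, y) ≈ (-26.7, 118.5).
Distances from that point to each station vs reported:
  Seismometer 0: calculated 264.0 vs reported 264.0 → residual 0.0 km
  Seismometer 1: calculated 181.8 vs reported 181.9 → residual 0.1 km
  Seismometer 2: calculated 159.0 vs reported 159.1 → residual 0.1 km
  Seismometer 3: calculated 285.6 vs reported 260.6 → residual 25.0 km
Seismometer 0, Seismometer 1, Seismometer 2 are mutually consistent (residuals ≈ 0); Seismometer 3 is off by 25.0 km.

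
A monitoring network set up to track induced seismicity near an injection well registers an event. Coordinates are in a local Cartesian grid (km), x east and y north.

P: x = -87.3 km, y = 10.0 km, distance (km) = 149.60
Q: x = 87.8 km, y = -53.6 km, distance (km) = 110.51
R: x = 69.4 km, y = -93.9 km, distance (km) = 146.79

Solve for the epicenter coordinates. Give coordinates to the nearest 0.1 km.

Circle about each station: (x + 87.3)² + (y − 10.0)² = 149.60²; (x − 87.8)² + (y + 53.6)² = 110.51²; (x − 69.4)² + (y + 93.9)² = 146.79².
Subtracting pairs of circle equations eliminates x²+y² and gives linear equations (the radical axes):
350.2 x − 127.2 y = 13028.21
313.4 x − 207.8 y = 6745.14
Solving the 2×2 system: x ≈ 56.2, y ≈ 52.3 km.

56.2 km east, 52.3 km north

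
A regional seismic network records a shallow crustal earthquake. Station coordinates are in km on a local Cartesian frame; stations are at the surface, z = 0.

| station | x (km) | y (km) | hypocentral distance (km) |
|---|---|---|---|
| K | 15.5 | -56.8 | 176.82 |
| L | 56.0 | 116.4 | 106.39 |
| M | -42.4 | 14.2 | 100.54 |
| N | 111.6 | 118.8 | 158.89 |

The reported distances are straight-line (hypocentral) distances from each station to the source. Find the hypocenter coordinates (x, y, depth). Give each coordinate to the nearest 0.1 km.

(-40.9, 105.3, 42.5)

Each station gives a sphere (x−x_i)² + (y−y_i)² + z² = d_i² (stations at z=0).
Subtracting the K sphere from L and M: z² cancels, leaving linear equations in x and y:
81.0 x + 346.4 y = 33164.95
-115.8 x + 142.0 y = 19689.93
Solving: x ≈ -40.902, y ≈ 105.306 km (keep extra digits for the depth step; rounded: -40.9, 105.3).
Then from the K sphere: z² = 176.82² − (x − 15.5)² − (y + 56.8)² with x = -40.902, y = 105.306, so z ≈ 42.494 ≈ 42.5 km.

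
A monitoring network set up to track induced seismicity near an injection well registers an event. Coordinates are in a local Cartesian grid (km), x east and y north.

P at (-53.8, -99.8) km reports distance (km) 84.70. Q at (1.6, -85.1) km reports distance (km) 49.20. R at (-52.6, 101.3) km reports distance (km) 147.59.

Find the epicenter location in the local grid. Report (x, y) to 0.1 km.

Circle about each station: (x + 53.8)² + (y + 99.8)² = 84.70²; (x − 1.6)² + (y + 85.1)² = 49.20²; (x + 52.6)² + (y − 101.3)² = 147.59².
Subtracting the P equation from the Q and R equations removes the quadratic terms:
110.8 x + 29.4 y = -856.46
2.4 x + 402.2 y = -14434.75
Solving the 2×2 system: x ≈ 1.8, y ≈ -35.9 km.
Check against P (with the unrounded x, y): √((x + 53.8)²+(y + 99.8)²) = 84.70 ≈ 84.70 km. ✓

1.8 km east, -35.9 km north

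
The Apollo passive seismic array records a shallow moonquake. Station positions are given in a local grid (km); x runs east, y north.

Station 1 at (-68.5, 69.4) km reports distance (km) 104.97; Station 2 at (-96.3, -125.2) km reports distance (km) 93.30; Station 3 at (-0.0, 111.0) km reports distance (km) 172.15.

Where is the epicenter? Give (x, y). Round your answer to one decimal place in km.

(-96.0, -31.9)

Circle about each station: (x + 68.5)² + (y − 69.4)² = 104.97²; (x + 96.3)² + (y + 125.2)² = 93.30²; x² + (y − 111.0)² = 172.15².
Subtracting pairs of circle equations eliminates x²+y² and gives linear equations (the radical axes):
-55.6 x − 389.2 y = 17753.93
137.0 x + 83.2 y = -15804.53
Solving the 2×2 system: x ≈ -96.0, y ≈ -31.9 km.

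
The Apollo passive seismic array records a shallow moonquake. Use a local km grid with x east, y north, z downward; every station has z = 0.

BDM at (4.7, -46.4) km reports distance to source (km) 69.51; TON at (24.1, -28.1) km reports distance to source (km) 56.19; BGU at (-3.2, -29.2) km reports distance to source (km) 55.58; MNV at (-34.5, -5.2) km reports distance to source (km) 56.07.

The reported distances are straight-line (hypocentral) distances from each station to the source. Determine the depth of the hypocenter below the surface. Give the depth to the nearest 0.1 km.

Each station gives a sphere (x−x_i)² + (y−y_i)² + z² = d_i² (stations at z=0).
Subtracting the BDM sphere from TON and BGU: z² cancels, leaving linear equations in x and y:
38.8 x + 36.6 y = 869.69
-15.8 x + 34.4 y = 430.33
Solving: x ≈ 7.406, y ≈ 15.911 km (keep extra digits for the depth step; rounded: 7.4, 15.9).
Then from the BDM sphere: z² = 69.51² − (x − 4.7)² − (y + 46.4)² with x = 7.406, y = 15.911, so z ≈ 30.686 ≈ 30.7 km.

30.7 km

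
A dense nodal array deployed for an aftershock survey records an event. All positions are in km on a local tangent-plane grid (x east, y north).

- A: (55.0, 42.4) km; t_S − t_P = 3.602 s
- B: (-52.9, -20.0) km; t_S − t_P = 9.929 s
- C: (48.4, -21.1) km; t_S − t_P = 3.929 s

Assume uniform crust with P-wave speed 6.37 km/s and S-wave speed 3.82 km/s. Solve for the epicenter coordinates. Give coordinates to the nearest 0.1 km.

(35.5, 14.1)

Distance from S−P lag: d = Δt · v_P v_S / (v_P − v_S) = Δt · (6.37·3.82)/(6.37−3.82) ≈ 9.5425·Δt.
So d_A = 34.37, d_B = 94.75, d_C = 37.49 km.
Circle about each station: (x − 55.0)² + (y − 42.4)² = 34.37²; (x + 52.9)² + (y + 20.0)² = 94.75²; (x − 48.4)² + (y + 21.1)² = 37.49².
Subtracting the A equation from the B and C equations removes the quadratic terms:
-215.8 x − 124.8 y = -9420.62
-13.2 x − 127.0 y = -2259.19
Solving the 2×2 system: x ≈ 35.5, y ≈ 14.1 km.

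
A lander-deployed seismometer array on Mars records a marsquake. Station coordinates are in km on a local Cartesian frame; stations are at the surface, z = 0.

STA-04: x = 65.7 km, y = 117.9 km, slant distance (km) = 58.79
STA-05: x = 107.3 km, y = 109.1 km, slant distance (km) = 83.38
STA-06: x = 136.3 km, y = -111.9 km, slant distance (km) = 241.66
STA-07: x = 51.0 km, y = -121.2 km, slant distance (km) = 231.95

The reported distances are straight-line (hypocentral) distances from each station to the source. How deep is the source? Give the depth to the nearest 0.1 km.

depth ≈ 52.4 km

Each station gives a sphere (x−x_i)² + (y−y_i)² + z² = d_i² (stations at z=0).
Subtracting the STA-04 sphere from STA-05 and STA-06: z² cancels, leaving linear equations in x and y:
83.2 x − 17.6 y = 1703.24
141.2 x − 459.6 y = -42060.89
Solving: x ≈ 42.599, y ≈ 104.604 km (keep extra digits for the depth step; rounded: 42.6, 104.6).
Then from the STA-04 sphere: z² = 58.79² − (x − 65.7)² − (y − 117.9)² with x = 42.599, y = 104.604, so z ≈ 52.401 ≈ 52.4 km.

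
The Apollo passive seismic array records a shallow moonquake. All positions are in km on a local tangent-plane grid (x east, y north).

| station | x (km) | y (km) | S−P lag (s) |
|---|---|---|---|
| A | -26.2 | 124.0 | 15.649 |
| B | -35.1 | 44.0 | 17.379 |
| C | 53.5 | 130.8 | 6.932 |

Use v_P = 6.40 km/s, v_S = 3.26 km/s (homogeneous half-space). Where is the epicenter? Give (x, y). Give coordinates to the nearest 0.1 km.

Distance from S−P lag: d = Δt · v_P v_S / (v_P − v_S) = Δt · (6.40·3.26)/(6.40−3.26) ≈ 6.6446·Δt.
So d_A = 103.98, d_B = 115.48, d_C = 46.06 km.
Circle about each station: (x + 26.2)² + (y − 124.0)² = 103.98²; (x + 35.1)² + (y − 44.0)² = 115.48²; (x − 53.5)² + (y − 130.8)² = 46.06².
Subtracting pairs of circle equations eliminates x²+y² and gives linear equations (the radical axes):
-17.8 x − 160.0 y = -15418.22
159.4 x + 13.6 y = 12598.77
Solving the 2×2 system: x ≈ 71.5, y ≈ 88.4 km.

x ≈ 71.5 km, y ≈ 88.4 km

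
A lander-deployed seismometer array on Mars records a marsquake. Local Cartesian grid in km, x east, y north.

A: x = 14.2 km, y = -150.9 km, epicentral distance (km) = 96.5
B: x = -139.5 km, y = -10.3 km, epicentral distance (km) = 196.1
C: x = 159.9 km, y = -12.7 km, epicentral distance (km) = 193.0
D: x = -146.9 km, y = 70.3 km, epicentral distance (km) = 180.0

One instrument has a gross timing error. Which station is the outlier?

B

Solve using three stations at a time. Using A, C, D (subtract circle equations pairwise → linear system) gives (x, y) ≈ (-26.3, -63.3).
Distances from that point to each station vs reported:
  A: calculated 96.5 vs reported 96.5 → residual 0.0 km
  B: calculated 125.0 vs reported 196.1 → residual 71.1 km
  C: calculated 193.0 vs reported 193.0 → residual 0.0 km
  D: calculated 180.0 vs reported 180.0 → residual 0.0 km
A, C, D are mutually consistent (residuals ≈ 0); B is off by 71.1 km.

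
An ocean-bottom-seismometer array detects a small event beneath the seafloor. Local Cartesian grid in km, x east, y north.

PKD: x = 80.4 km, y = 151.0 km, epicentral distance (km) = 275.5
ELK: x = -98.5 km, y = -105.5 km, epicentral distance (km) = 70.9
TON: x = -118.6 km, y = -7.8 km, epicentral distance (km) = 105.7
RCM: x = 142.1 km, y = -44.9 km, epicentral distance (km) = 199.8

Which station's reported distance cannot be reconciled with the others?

Solve using three stations at a time. Using PKD, TON, RCM (subtract circle equations pairwise → linear system) gives (x, y) ≈ (-52.5, -90.4).
Distances from that point to each station vs reported:
  PKD: calculated 275.5 vs reported 275.5 → residual 0.0 km
  ELK: calculated 48.4 vs reported 70.9 → residual 22.5 km
  TON: calculated 105.8 vs reported 105.7 → residual 0.1 km
  RCM: calculated 199.8 vs reported 199.8 → residual 0.0 km
PKD, TON, RCM are mutually consistent (residuals ≈ 0); ELK is off by 22.5 km.

ELK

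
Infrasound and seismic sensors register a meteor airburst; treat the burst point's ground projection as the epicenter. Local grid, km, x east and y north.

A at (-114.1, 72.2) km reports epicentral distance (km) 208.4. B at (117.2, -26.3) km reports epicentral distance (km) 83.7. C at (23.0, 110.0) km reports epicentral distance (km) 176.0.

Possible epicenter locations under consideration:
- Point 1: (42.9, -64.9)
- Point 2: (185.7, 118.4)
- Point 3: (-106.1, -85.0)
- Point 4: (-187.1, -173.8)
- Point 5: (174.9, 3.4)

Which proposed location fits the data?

Point 1

For each candidate, compare |candidate − station| to the reported distance:
Point 1: residuals A 0.0, B 0.0, C 0.0 → max 0.0 km
Point 2: residuals A 94.9, B 76.4, C 13.1 → max 94.9 km
Point 3: residuals A 51.0, B 147.2, C 57.9 → max 147.2 km
Point 4: residuals A 48.2, B 254.5, C 177.1 → max 254.5 km
Point 5: residuals A 88.7, B 18.8, C 9.6 → max 88.7 km
Only Point 1 has all residuals ≈ 0.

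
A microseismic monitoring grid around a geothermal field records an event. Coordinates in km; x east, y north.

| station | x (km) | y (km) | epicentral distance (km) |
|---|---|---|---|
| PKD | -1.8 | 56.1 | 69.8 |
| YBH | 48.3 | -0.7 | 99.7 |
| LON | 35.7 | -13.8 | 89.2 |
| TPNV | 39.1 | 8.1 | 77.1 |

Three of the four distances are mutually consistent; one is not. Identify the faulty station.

TPNV

Solve using three stations at a time. Using PKD, YBH, LON (subtract circle equations pairwise → linear system) gives (x, y) ≈ (-51.2, 6.7).
Distances from that point to each station vs reported:
  PKD: calculated 69.9 vs reported 69.8 → residual 0.1 km
  YBH: calculated 99.7 vs reported 99.7 → residual 0.0 km
  LON: calculated 89.3 vs reported 89.2 → residual 0.1 km
  TPNV: calculated 90.3 vs reported 77.1 → residual 13.2 km
PKD, YBH, LON are mutually consistent (residuals ≈ 0); TPNV is off by 13.2 km.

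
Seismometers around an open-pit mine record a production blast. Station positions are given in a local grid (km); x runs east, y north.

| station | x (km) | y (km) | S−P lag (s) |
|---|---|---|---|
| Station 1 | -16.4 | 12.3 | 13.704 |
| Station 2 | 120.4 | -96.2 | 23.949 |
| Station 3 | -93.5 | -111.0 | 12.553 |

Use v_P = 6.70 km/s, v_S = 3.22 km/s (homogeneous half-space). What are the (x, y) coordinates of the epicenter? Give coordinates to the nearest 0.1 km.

-26.1 km east, -72.1 km north

Distance from S−P lag: d = Δt · v_P v_S / (v_P − v_S) = Δt · (6.70·3.22)/(6.70−3.22) ≈ 6.1994·Δt.
So d_Station 1 = 84.96, d_Station 2 = 148.47, d_Station 3 = 77.82 km.
Circle about each station: (x + 16.4)² + (y − 12.3)² = 84.96²; (x − 120.4)² + (y + 96.2)² = 148.47²; (x + 93.5)² + (y + 111.0)² = 77.82².
Subtracting pairs of circle equations eliminates x²+y² and gives linear equations (the radical axes):
273.6 x − 217.0 y = 8505.21
-154.2 x − 246.6 y = 21805.25
Solving the 2×2 system: x ≈ -26.1, y ≈ -72.1 km.
Check against Station 1 (with the unrounded x, y): √((x + 16.4)²+(y − 12.3)²) = 84.96 ≈ 84.96 km. ✓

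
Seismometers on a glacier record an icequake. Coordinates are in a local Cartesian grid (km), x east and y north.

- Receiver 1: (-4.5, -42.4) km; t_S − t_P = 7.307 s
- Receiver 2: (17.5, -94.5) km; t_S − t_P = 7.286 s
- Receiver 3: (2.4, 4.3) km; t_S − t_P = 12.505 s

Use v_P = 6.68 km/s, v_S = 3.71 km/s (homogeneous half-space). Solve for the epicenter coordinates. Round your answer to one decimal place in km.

Distance from S−P lag: d = Δt · v_P v_S / (v_P − v_S) = Δt · (6.68·3.71)/(6.68−3.71) ≈ 8.3444·Δt.
So d_Receiver 1 = 60.97, d_Receiver 2 = 60.80, d_Receiver 3 = 104.35 km.
Circle about each station: (x + 4.5)² + (y + 42.4)² = 60.97²; (x − 17.5)² + (y + 94.5)² = 60.80²; (x − 2.4)² + (y − 4.3)² = 104.35².
Subtracting the Receiver 1 equation from the Receiver 2 and Receiver 3 equations removes the quadratic terms:
44.0 x − 104.2 y = 7439.19
13.8 x + 93.4 y = -8965.34
Solving the 2×2 system: x ≈ -43.1, y ≈ -89.6 km.

-43.1 km east, -89.6 km north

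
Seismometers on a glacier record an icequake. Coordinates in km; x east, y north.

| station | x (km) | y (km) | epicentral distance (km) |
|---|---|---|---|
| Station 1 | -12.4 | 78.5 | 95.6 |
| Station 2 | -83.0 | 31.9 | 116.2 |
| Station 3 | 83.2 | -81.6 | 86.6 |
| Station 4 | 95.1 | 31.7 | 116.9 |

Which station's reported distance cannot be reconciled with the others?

Solve using three stations at a time. Using Station 2, Station 3, Station 4 (subtract circle equations pairwise → linear system) gives (x, y) ≈ (5.5, -43.4).
Distances from that point to each station vs reported:
  Station 1: calculated 123.2 vs reported 95.6 → residual 27.6 km
  Station 2: calculated 116.2 vs reported 116.2 → residual 0.0 km
  Station 3: calculated 86.6 vs reported 86.6 → residual 0.0 km
  Station 4: calculated 116.9 vs reported 116.9 → residual 0.0 km
Station 2, Station 3, Station 4 are mutually consistent (residuals ≈ 0); Station 1 is off by 27.6 km.

Station 1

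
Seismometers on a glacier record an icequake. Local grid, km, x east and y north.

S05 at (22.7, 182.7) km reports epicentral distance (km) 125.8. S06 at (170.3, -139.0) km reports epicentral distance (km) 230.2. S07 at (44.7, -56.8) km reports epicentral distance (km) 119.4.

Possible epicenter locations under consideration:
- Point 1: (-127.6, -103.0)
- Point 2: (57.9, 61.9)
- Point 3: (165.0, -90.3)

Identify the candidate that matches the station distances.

For each candidate, compare |candidate − station| to the reported distance:
Point 1: residuals S05 197.0, S06 69.9, S07 59.0 → max 197.0 km
Point 2: residuals S05 0.0, S06 0.0, S07 0.0 → max 0.0 km
Point 3: residuals S05 182.1, S06 181.2, S07 5.5 → max 182.1 km
Only Point 2 has all residuals ≈ 0.

Point 2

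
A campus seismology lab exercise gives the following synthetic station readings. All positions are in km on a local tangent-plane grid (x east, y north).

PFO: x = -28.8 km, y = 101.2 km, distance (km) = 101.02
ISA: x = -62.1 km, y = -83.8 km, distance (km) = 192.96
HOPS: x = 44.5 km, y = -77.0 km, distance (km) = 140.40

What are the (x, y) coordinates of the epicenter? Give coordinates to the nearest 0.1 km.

64.3 km east, 62.0 km north

Circle about each station: (x + 28.8)² + (y − 101.2)² = 101.02²; (x + 62.1)² + (y + 83.8)² = 192.96²; (x − 44.5)² + (y + 77.0)² = 140.40².
Subtracting pairs of circle equations eliminates x²+y² and gives linear equations (the radical axes):
-66.6 x − 370.0 y = -27220.55
146.6 x − 356.4 y = -12668.75
Solving the 2×2 system: x ≈ 64.3, y ≈ 62.0 km.
Check against PFO (with the unrounded x, y): √((x + 28.8)²+(y − 101.2)²) = 101.02 ≈ 101.02 km. ✓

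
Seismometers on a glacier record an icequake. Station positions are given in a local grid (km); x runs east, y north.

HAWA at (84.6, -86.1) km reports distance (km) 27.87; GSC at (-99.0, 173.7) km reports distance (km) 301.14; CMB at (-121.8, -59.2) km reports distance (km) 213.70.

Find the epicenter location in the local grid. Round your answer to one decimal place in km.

Circle about each station: (x − 84.6)² + (y + 86.1)² = 27.87²; (x + 99.0)² + (y − 173.7)² = 301.14²; (x + 121.8)² + (y + 59.2)² = 213.70².
Subtracting pairs of circle equations eliminates x²+y² and gives linear equations (the radical axes):
-367.2 x + 519.6 y = -64506.24
-412.8 x + 53.8 y = -41121.44
Solving the 2×2 system: x ≈ 91.9, y ≈ -59.2 km.

(91.9, -59.2)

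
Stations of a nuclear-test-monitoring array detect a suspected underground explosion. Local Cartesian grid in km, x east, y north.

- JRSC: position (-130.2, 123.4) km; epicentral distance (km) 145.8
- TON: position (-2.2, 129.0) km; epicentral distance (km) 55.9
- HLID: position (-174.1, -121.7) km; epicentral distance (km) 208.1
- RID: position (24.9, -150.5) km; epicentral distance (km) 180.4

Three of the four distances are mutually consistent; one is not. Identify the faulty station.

TON

Solve using three stations at a time. Using JRSC, HLID, RID (subtract circle equations pairwise → linear system) gives (x, y) ≈ (-24.5, 23.0).
Distances from that point to each station vs reported:
  JRSC: calculated 145.8 vs reported 145.8 → residual 0.0 km
  TON: calculated 108.4 vs reported 55.9 → residual 52.5 km
  HLID: calculated 208.1 vs reported 208.1 → residual 0.0 km
  RID: calculated 180.4 vs reported 180.4 → residual 0.0 km
JRSC, HLID, RID are mutually consistent (residuals ≈ 0); TON is off by 52.5 km.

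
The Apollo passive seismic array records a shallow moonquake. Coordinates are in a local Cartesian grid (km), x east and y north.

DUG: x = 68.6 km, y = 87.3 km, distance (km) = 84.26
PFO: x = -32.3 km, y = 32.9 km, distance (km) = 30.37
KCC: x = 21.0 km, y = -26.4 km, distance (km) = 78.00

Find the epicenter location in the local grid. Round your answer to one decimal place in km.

Circle about each station: (x − 68.6)² + (y − 87.3)² = 84.26²; (x + 32.3)² + (y − 32.9)² = 30.37²; (x − 21.0)² + (y + 26.4)² = 78.00².
Subtracting the DUG equation from the PFO and KCC equations removes the quadratic terms:
-201.8 x − 108.8 y = -4024.14
-95.2 x − 227.4 y = -10173.54
Solving the 2×2 system: x ≈ -5.4, y ≈ 47.0 km.
Check against DUG (with the unrounded x, y): √((x − 68.6)²+(y − 87.3)²) = 84.26 ≈ 84.26 km. ✓

(-5.4, 47.0)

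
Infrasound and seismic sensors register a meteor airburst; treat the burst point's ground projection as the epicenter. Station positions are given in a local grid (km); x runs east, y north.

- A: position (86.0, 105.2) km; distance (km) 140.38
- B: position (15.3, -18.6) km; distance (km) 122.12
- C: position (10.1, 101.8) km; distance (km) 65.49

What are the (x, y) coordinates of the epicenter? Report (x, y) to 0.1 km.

Circle about each station: (x − 86.0)² + (y − 105.2)² = 140.38²; (x − 15.3)² + (y + 18.6)² = 122.12²; (x − 10.1)² + (y − 101.8)² = 65.49².
Subtracting the A equation from the B and C equations removes the quadratic terms:
-141.4 x − 247.6 y = -13089.74
-151.8 x − 6.8 y = 7419.81
Solving the 2×2 system: x ≈ -52.6, y ≈ 82.9 km.

x ≈ -52.6 km, y ≈ 82.9 km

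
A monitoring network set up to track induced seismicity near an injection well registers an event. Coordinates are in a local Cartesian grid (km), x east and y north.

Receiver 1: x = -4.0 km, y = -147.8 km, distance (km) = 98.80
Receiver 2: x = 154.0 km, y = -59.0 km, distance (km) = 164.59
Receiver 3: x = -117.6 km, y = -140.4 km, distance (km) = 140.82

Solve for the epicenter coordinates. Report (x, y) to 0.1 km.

-10.3 km east, -49.2 km north

Circle about each station: (x + 4.0)² + (y + 147.8)² = 98.80²; (x − 154.0)² + (y + 59.0)² = 164.59²; (x + 117.6)² + (y + 140.4)² = 140.82².
Subtracting the Receiver 1 equation from the Receiver 2 and Receiver 3 equations removes the quadratic terms:
316.0 x + 177.6 y = -11992.27
-227.2 x + 14.8 y = 1612.25
Solving the 2×2 system: x ≈ -10.3, y ≈ -49.2 km.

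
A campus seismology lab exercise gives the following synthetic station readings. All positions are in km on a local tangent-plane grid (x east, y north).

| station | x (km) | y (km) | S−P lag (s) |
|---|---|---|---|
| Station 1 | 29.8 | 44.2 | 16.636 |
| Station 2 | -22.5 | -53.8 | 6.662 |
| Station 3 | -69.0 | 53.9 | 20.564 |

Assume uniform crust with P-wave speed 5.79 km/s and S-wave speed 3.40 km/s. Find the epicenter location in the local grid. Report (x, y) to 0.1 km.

16.7 km east, -92.2 km north

Distance from S−P lag: d = Δt · v_P v_S / (v_P − v_S) = Δt · (5.79·3.40)/(5.79−3.40) ≈ 8.2368·Δt.
So d_Station 1 = 137.03, d_Station 2 = 54.87, d_Station 3 = 169.38 km.
Circle about each station: (x − 29.8)² + (y − 44.2)² = 137.03²; (x + 22.5)² + (y + 53.8)² = 54.87²; (x + 69.0)² + (y − 53.9)² = 169.38².
Subtracting pairs of circle equations eliminates x²+y² and gives linear equations (the radical axes):
-104.6 x − 196.0 y = 16325.51
-197.6 x + 19.4 y = -5087.83
Solving the 2×2 system: x ≈ 16.7, y ≈ -92.2 km.
Check against Station 1 (with the unrounded x, y): √((x − 29.8)²+(y − 44.2)²) = 137.03 ≈ 137.03 km. ✓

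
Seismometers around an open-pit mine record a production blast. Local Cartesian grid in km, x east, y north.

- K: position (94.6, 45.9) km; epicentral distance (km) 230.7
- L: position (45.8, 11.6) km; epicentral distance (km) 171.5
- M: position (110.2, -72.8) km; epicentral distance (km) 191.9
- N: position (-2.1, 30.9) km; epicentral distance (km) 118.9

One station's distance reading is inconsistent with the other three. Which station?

Solve using three stations at a time. Using K, L, M (subtract circle equations pairwise → linear system) gives (x, y) ≈ (-78.8, -106.3).
Distances from that point to each station vs reported:
  K: calculated 230.8 vs reported 230.7 → residual 0.1 km
  L: calculated 171.6 vs reported 171.5 → residual 0.1 km
  M: calculated 192.0 vs reported 191.9 → residual 0.1 km
  N: calculated 157.2 vs reported 118.9 → residual 38.3 km
K, L, M are mutually consistent (residuals ≈ 0); N is off by 38.3 km.

N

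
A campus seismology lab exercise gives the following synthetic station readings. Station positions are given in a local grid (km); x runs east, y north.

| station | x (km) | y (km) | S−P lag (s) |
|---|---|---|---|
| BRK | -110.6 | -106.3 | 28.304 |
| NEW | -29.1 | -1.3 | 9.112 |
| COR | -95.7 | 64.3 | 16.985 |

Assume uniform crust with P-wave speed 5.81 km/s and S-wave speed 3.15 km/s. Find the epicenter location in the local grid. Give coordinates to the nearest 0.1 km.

Distance from S−P lag: d = Δt · v_P v_S / (v_P − v_S) = Δt · (5.81·3.15)/(5.81−3.15) ≈ 6.8803·Δt.
So d_BRK = 194.74, d_NEW = 62.69, d_COR = 116.86 km.
Circle about each station: (x + 110.6)² + (y + 106.3)² = 194.74²; (x + 29.1)² + (y + 1.3)² = 62.69²; (x + 95.7)² + (y − 64.3)² = 116.86².
Subtracting pairs of circle equations eliminates x²+y² and gives linear equations (the radical axes):
163.0 x + 210.0 y = 11310.08
29.8 x + 341.2 y = 14028.34
Solving the 2×2 system: x ≈ 18.5, y ≈ 39.5 km.
Check against BRK (with the unrounded x, y): √((x + 110.6)²+(y + 106.3)²) = 194.74 ≈ 194.74 km. ✓

(18.5, 39.5)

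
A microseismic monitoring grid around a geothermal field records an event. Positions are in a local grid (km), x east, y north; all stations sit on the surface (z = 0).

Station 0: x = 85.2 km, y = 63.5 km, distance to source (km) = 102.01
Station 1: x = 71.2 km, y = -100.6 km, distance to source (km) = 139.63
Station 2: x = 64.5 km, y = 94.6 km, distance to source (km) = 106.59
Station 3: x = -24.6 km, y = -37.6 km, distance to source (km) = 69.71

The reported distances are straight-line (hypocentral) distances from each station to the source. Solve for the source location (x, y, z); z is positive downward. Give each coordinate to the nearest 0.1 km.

Each station gives a sphere (x−x_i)² + (y−y_i)² + z² = d_i² (stations at z=0).
Subtracting the Station 0 sphere from Station 1 and Station 2: z² cancels, leaving linear equations in x and y:
-28.0 x − 328.2 y = -5191.99
-41.4 x + 62.2 y = 862.73
Solving: x ≈ 2.596, y ≈ 15.598 km (keep extra digits for the depth step; rounded: 2.6, 15.6).
Then from the Station 0 sphere: z² = 102.01² − (x − 85.2)² − (y − 63.5)² with x = 2.596, y = 15.598, so z ≈ 35.889 ≈ 35.9 km.
Check against Station 3 (with the unrounded solution): distance 69.70 ≈ 69.71 km. ✓

(2.6, 15.6, 35.9)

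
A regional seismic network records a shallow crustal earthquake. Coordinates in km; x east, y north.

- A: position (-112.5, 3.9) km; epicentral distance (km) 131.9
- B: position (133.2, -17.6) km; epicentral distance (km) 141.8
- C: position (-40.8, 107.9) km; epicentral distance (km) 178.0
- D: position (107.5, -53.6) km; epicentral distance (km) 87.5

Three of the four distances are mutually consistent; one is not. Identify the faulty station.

Solve using three stations at a time. Using A, B, C (subtract circle equations pairwise → linear system) gives (x, y) ≈ (-0.3, -65.4).
Distances from that point to each station vs reported:
  A: calculated 131.9 vs reported 131.9 → residual 0.0 km
  B: calculated 141.8 vs reported 141.8 → residual 0.0 km
  C: calculated 178.0 vs reported 178.0 → residual 0.0 km
  D: calculated 108.4 vs reported 87.5 → residual 20.9 km
A, B, C are mutually consistent (residuals ≈ 0); D is off by 20.9 km.

D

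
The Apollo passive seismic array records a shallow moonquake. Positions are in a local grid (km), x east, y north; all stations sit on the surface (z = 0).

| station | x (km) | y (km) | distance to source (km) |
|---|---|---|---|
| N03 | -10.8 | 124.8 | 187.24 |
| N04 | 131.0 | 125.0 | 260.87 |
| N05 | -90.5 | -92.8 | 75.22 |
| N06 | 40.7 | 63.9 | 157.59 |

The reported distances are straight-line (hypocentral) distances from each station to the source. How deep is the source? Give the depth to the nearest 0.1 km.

51.0 km

Each station gives a sphere (x−x_i)² + (y−y_i)² + z² = d_i² (stations at z=0).
Subtracting the N03 sphere from N04 and N05: z² cancels, leaving linear equations in x and y:
283.6 x + 0.4 y = -15900.02
-159.4 x − 435.2 y = 30511.18
Solving: x ≈ -55.995, y ≈ -49.599 km (keep extra digits for the depth step; rounded: -56.0, -49.6).
Then from the N03 sphere: z² = 187.24² − (x + 10.8)² − (y − 124.8)² with x = -55.995, y = -49.599, so z ≈ 51.002 ≈ 51.0 km.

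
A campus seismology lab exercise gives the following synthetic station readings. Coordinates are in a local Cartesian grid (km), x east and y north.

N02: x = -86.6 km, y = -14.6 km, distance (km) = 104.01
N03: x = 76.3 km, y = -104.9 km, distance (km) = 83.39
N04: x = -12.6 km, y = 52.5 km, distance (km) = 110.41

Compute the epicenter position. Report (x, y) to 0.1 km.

x ≈ 8.9 km, y ≈ -55.8 km

Circle about each station: (x + 86.6)² + (y + 14.6)² = 104.01²; (x − 76.3)² + (y + 104.9)² = 83.39²; (x + 12.6)² + (y − 52.5)² = 110.41².
Subtracting pairs of circle equations eliminates x²+y² and gives linear equations (the radical axes):
325.8 x − 180.6 y = 12977.17
148.0 x + 134.2 y = -6170.00
Solving the 2×2 system: x ≈ 8.9, y ≈ -55.8 km.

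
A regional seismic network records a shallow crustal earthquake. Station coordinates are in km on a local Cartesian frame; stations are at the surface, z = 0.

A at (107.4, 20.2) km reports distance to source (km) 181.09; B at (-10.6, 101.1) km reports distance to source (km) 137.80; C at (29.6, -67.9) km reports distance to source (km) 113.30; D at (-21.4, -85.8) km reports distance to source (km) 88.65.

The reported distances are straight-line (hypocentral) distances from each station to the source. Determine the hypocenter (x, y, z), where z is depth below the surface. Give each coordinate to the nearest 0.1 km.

(-64.9, -19.3, 39.3)

Each station gives a sphere (x−x_i)² + (y−y_i)² + z² = d_i² (stations at z=0).
Subtracting the A sphere from B and C: z² cancels, leaving linear equations in x and y:
-236.0 x + 161.8 y = 12195.52
-155.6 x − 176.2 y = 13500.47
Solving: x ≈ -64.908, y ≈ -19.301 km (keep extra digits for the depth step; rounded: -64.9, -19.3).
Then from the A sphere: z² = 181.09² − (x − 107.4)² − (y − 20.2)² with x = -64.908, y = -19.301, so z ≈ 39.284 ≈ 39.3 km.
Check against D (with the unrounded solution): distance 88.65 ≈ 88.65 km. ✓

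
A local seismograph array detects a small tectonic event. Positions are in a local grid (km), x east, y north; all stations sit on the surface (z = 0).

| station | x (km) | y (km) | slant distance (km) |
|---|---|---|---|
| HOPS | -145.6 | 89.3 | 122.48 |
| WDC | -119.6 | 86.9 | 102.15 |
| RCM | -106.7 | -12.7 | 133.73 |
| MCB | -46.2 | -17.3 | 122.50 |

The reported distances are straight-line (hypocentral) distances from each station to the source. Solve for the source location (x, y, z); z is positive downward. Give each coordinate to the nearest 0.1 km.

x ≈ -45.2 km, y ≈ 83.3 km, depth ≈ 69.9 km

Each station gives a sphere (x−x_i)² + (y−y_i)² + z² = d_i² (stations at z=0).
Subtracting the HOPS sphere from WDC and RCM: z² cancels, leaving linear equations in x and y:
52.0 x − 4.8 y = -2751.35
77.8 x − 204.0 y = -20510.03
Solving: x ≈ -45.222, y ≈ 83.293 km (keep extra digits for the depth step; rounded: -45.2, 83.3).
Then from the HOPS sphere: z² = 122.48² − (x + 145.6)² − (y − 89.3)² with x = -45.222, y = 83.293, so z ≈ 69.925 ≈ 69.9 km.
Check against MCB (with the unrounded solution): distance 122.51 ≈ 122.50 km. ✓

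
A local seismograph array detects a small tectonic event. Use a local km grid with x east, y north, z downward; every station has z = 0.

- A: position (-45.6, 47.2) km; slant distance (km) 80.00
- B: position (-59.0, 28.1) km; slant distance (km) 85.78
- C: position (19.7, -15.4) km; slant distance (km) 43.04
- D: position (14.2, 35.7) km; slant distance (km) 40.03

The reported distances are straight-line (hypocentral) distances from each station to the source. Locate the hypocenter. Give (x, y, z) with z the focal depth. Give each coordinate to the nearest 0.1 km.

(18.9, 12.8, 32.5)

Each station gives a sphere (x−x_i)² + (y−y_i)² + z² = d_i² (stations at z=0).
Subtracting the A sphere from B and C: z² cancels, leaving linear equations in x and y:
-26.8 x − 38.2 y = -994.80
130.6 x − 125.2 y = 865.61
Solving: x ≈ 18.889, y ≈ 12.790 km (keep extra digits for the depth step; rounded: 18.9, 12.8).
Then from the A sphere: z² = 80.00² − (x + 45.6)² − (y − 47.2)² with x = 18.889, y = 12.790, so z ≈ 32.513 ≈ 32.5 km.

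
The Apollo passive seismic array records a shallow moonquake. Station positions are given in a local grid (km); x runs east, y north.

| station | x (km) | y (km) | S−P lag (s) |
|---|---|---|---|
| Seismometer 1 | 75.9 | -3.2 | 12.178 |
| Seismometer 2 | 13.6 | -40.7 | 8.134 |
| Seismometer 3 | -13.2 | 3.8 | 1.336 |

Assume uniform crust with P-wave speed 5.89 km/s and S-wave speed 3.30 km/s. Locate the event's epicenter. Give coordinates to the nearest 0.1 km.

Distance from S−P lag: d = Δt · v_P v_S / (v_P − v_S) = Δt · (5.89·3.30)/(5.89−3.30) ≈ 7.5046·Δt.
So d_Seismometer 1 = 91.39, d_Seismometer 2 = 61.04, d_Seismometer 3 = 10.03 km.
Circle about each station: (x − 75.9)² + (y + 3.2)² = 91.39²; (x − 13.6)² + (y + 40.7)² = 61.04²; (x + 13.2)² + (y − 3.8)² = 10.03².
Subtracting the Seismometer 1 equation from the Seismometer 2 and Seismometer 3 equations removes the quadratic terms:
-124.6 x − 75.0 y = 696.65
-178.2 x + 14.0 y = 2669.16
Solving the 2×2 system: x ≈ -13.9, y ≈ 13.8 km.

(-13.9, 13.8)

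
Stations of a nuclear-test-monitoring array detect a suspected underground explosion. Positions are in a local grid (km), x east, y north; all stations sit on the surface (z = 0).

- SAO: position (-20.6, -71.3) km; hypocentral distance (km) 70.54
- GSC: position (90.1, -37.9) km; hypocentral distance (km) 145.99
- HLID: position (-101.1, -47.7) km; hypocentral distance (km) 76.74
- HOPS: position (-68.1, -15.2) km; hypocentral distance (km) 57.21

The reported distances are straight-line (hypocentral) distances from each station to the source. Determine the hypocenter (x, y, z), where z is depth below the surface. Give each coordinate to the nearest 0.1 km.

x ≈ -46.5 km, y ≈ -29.9 km, depth ≈ 50.9 km

Each station gives a sphere (x−x_i)² + (y−y_i)² + z² = d_i² (stations at z=0).
Subtracting the SAO sphere from GSC and HLID: z² cancels, leaving linear equations in x and y:
221.4 x + 66.8 y = -12290.82
-161.0 x + 47.2 y = 6075.31
Solving: x ≈ -46.497, y ≈ -29.887 km (keep extra digits for the depth step; rounded: -46.5, -29.9).
Then from the SAO sphere: z² = 70.54² − (x + 20.6)² − (y + 71.3)² with x = -46.497, y = -29.887, so z ≈ 50.894 ≈ 50.9 km.
Check against HOPS (with the unrounded solution): distance 57.21 ≈ 57.21 km. ✓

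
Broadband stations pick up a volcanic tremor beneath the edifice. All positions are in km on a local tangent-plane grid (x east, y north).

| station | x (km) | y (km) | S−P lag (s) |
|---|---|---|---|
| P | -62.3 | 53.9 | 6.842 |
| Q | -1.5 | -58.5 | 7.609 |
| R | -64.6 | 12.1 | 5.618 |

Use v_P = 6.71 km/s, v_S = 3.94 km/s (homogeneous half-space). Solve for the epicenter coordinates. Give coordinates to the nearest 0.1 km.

Distance from S−P lag: d = Δt · v_P v_S / (v_P − v_S) = Δt · (6.71·3.94)/(6.71−3.94) ≈ 9.5442·Δt.
So d_P = 65.30, d_Q = 72.62, d_R = 53.62 km.
Circle about each station: (x + 62.3)² + (y − 53.9)² = 65.30²; (x + 1.5)² + (y + 58.5)² = 72.62²; (x + 64.6)² + (y − 12.1)² = 53.62².
Subtracting pairs of circle equations eliminates x²+y² and gives linear equations (the radical axes):
121.6 x − 224.8 y = -4371.57
-4.6 x − 83.6 y = -1077.94
Solving the 2×2 system: x ≈ -11.0, y ≈ 13.5 km.

x ≈ -11.0 km, y ≈ 13.5 km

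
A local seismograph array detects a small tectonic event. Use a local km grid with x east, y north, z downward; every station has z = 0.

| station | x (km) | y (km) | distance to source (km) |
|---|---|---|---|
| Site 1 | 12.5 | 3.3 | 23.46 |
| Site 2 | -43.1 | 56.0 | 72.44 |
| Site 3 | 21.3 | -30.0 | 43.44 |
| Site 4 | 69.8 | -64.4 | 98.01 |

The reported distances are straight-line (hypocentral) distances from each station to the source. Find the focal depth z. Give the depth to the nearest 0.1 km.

Each station gives a sphere (x−x_i)² + (y−y_i)² + z² = d_i² (stations at z=0).
Subtracting the Site 1 sphere from Site 2 and Site 3: z² cancels, leaving linear equations in x and y:
-111.2 x + 105.4 y = 129.29
17.6 x − 66.6 y = -150.11
Solving: x ≈ 1.299, y ≈ 2.597 km (keep extra digits for the depth step; rounded: 1.3, 2.6).
Then from the Site 1 sphere: z² = 23.46² − (x − 12.5)² − (y − 3.3)² with x = 1.299, y = 2.597, so z ≈ 20.601 ≈ 20.6 km.

z ≈ 20.6 km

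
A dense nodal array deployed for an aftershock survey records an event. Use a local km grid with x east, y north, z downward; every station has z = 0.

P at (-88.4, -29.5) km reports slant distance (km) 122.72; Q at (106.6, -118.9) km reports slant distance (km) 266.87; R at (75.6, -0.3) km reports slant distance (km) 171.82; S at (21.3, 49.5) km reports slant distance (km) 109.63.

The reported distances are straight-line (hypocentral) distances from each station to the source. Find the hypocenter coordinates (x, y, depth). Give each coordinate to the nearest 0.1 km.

Each station gives a sphere (x−x_i)² + (y−y_i)² + z² = d_i² (stations at z=0).
Subtracting the P sphere from Q and R: z² cancels, leaving linear equations in x and y:
390.0 x − 178.8 y = -39343.44
328.0 x + 58.4 y = -17431.27
Solving: x ≈ -66.497, y ≈ 74.997 km (keep extra digits for the depth step; rounded: -66.5, 75.0).
Then from the P sphere: z² = 122.72² − (x + 88.4)² − (y + 29.5)² with x = -66.497, y = 74.997, so z ≈ 60.505 ≈ 60.5 km.

(-66.5, 75.0, 60.5)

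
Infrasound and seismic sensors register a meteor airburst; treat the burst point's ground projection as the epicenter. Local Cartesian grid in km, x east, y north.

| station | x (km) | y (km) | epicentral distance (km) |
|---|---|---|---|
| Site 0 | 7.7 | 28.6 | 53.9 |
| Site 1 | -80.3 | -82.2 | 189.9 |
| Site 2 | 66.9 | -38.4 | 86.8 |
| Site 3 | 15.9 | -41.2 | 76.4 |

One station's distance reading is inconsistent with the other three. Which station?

Site 3

Solve using three stations at a time. Using Site 0, Site 1, Site 2 (subtract circle equations pairwise → linear system) gives (x, y) ≈ (58.0, 47.9).
Distances from that point to each station vs reported:
  Site 0: calculated 53.9 vs reported 53.9 → residual 0.0 km
  Site 1: calculated 189.9 vs reported 189.9 → residual 0.0 km
  Site 2: calculated 86.8 vs reported 86.8 → residual 0.0 km
  Site 3: calculated 98.6 vs reported 76.4 → residual 22.2 km
Site 0, Site 1, Site 2 are mutually consistent (residuals ≈ 0); Site 3 is off by 22.2 km.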